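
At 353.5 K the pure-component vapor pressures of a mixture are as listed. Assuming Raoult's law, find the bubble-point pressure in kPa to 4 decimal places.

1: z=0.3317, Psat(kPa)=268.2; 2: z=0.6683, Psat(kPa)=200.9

Pbub = 223.2234 kPa

At the bubble point ψ → 0, so ΣzᵢKᵢ = 1 with Kᵢ = Pᵢˢᵃᵗ/P ⇒ P = ΣzᵢPᵢˢᵃᵗ.
P = 0.3317·268.2 + 0.6683·200.9 = 223.2234 kPa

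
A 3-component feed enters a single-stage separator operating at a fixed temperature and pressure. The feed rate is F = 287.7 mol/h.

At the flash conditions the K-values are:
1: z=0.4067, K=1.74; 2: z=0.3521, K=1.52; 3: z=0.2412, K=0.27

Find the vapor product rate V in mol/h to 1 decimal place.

Let ψ = V/F and solve Σ zᵢ(Kᵢ−1)/(1+ψ(Kᵢ−1)) = 0.
Check two-phase: ΣzᵢKᵢ = 1.3080 > 1 and Σzᵢ/Kᵢ = 1.3587 > 1, so g(0) = 0.3080 > 0 and g(1) = -0.3587 < 0.
Newton iteration, ψ⁰ = 0.5:
  ψ = 0.5000: g = 0.08770, g' = -0.4974 → ψ = 0.6763
  ψ = 0.6763: g = -0.01175, g' = -0.6525 → ψ = 0.6583
  ψ = 0.6583: g = -0.00021, g' = -0.6299 → ψ = 0.6580
Converged at ψ = 0.6580.
Then V = ψ·F = 0.6580·287.7 = 189.3 mol/h and L = F − V = 98.4 mol/h.

V = 189.3 mol/h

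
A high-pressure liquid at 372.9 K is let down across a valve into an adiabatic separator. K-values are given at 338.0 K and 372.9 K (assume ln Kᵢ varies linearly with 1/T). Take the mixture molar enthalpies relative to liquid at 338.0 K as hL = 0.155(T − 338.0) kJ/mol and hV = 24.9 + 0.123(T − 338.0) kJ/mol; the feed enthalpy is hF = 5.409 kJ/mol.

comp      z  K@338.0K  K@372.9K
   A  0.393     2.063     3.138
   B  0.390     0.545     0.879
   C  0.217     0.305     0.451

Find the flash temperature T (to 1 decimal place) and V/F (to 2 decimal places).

Adiabatic flash: solve Rachford–Rice at each trial T, then check hF = ψ·hV(T) + (1−ψ)·hL(T).
  T = 338.0 K: K = (2.063, 0.545, 0.305), RR gives ψ = 0.153, H_out = 3.802 kJ/mol
  T = 372.9 K: K = (3.138, 0.879, 0.451), RR gives ψ = 0.898, H_out = 26.759 kJ/mol
  T = 355.4 K: K = (2.569, 0.700, 0.374), RR gives ψ = 0.519, H_out = 15.336 kJ/mol
  T = 346.7 K: K = (2.309, 0.620, 0.339), RR gives ψ = 0.341, H_out = 9.736 kJ/mol
  T = 342.4 K: K = (2.185, 0.582, 0.322), RR gives ψ = 0.250, H_out = 6.875 kJ/mol
  T = 340.2 K: K = (2.124, 0.563, 0.313), RR gives ψ = 0.202, H_out = 5.362 kJ/mol
Linear interpolation between T = 340.2 (H_out = 5.362) and T = 342.4 (H_out = 6.875) on hF = 5.409 gives T ≈ 340.3 K, at which ψ = 0.20.

T = 340.3 K, V/F = 0.20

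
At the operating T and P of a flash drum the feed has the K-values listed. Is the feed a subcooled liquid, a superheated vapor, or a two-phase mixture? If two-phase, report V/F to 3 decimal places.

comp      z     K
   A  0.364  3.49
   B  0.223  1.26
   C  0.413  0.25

two-phase, V/F = 0.461

ΣzᵢKᵢ = 1.655; Σzᵢ/Kᵢ = 1.933.
Both exceed 1, so a two-phase solution exists.
Rachford–Rice: g(ψ) = Σ zᵢ(Kᵢ−1)/(1+ψ(Kᵢ−1)) = 0.
Newton–Raphson from ψ = 0.65:
  ψ = 0.650: g = -0.2087, g' = -1.225 → ψ = 0.480
  ψ = 0.480: g = -0.0192, g' = -1.047 → ψ = 0.461
Converged at ψ = 0.461.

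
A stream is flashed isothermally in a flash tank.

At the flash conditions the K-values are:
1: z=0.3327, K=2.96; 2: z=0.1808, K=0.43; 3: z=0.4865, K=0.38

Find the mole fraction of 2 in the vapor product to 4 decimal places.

Let β = V/F and solve Σ zᵢ(Kᵢ−1)/(1+β(Kᵢ−1)) = 0.
g(0) = ΣzᵢKᵢ − 1 = 0.2474 and g(1) = 1 − Σzᵢ/Kᵢ = -0.8131, so a root lies in (0, 1).
Newton iteration, β⁰ = 0.62:
  β = 0.6200: g = -0.35499, g' = -0.8944 → β = 0.2231
  β = 0.2231: g = -0.01444, g' = -0.9477 → β = 0.2079
  β = 0.2079: g = 0.00015, g' = -0.9672 → β = 0.2080
Converged at β = 0.2080.
Compositions from xᵢ = zᵢ/(1+β(Kᵢ−1)), yᵢ = Kᵢxᵢ:
  1: x = 0.2363, y = 0.6996
  2: x = 0.2051, y = 0.0882
  3: x = 0.5585, y = 0.2122

y_2 = 0.0882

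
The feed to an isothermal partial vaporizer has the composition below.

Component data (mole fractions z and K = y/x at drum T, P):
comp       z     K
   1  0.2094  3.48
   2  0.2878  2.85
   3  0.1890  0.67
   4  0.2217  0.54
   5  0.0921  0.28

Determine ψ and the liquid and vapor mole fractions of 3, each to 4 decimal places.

ψ = 0.7809, x_3 = 0.2546, y_3 = 0.1706

Iterate (Newton) starting at ψ = 0.5:
  ψ = 0.5000: g = 0.19767, g' = -0.7477 → ψ = 0.7644
  ψ = 0.7644: g = 0.01172, g' = -0.7072 → ψ = 0.7810
  ψ = 0.7810: g = -0.00006, g' = -0.7149 → ψ = 0.7809
Converged at ψ = 0.7809.
Compositions from xᵢ = zᵢ/(1+ψ(Kᵢ−1)), yᵢ = Kᵢxᵢ:
  1: x = 0.0713, y = 0.2482
  2: x = 0.1177, y = 0.3355
  3: x = 0.2546, y = 0.1706
  4: x = 0.3460, y = 0.1868
  5: x = 0.2104, y = 0.0589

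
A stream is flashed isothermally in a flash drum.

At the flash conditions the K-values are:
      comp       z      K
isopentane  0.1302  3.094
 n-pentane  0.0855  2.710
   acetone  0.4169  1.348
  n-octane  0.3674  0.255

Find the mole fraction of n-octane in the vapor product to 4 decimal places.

Rachford–Rice: g(ψ) = Σ zᵢ(Kᵢ−1)/(1+ψ(Kᵢ−1)) = 0.
Feasibility: ΣzᵢKᵢ = 1.2902, Σzᵢ/Kᵢ = 1.8237 — both > 1, two phases present.
Iterate (Newton) starting at ψ = 0.5:
  ψ = 0.5000: g = -0.10061, g' = -0.7634 → ψ = 0.3682
  ψ = 0.3682: g = -0.00492, g' = -0.7030 → ψ = 0.3612
Converged at ψ = 0.3612.
Compositions from xᵢ = zᵢ/(1+ψ(Kᵢ−1)), yᵢ = Kᵢxᵢ:
  isopentane: x = 0.0741, y = 0.2294
  n-pentane: x = 0.0529, y = 0.1432
  acetone: x = 0.3703, y = 0.4992
  n-octane: x = 0.5027, y = 0.1282

y_n-octane = 0.1282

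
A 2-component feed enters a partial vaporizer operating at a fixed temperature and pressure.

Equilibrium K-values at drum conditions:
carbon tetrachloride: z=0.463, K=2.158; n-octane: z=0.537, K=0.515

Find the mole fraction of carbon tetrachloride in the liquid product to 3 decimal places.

Iterate (Newton) starting at ψ = 0.5:
  ψ = 0.500: g = -0.0043, g' = -0.469 → ψ = 0.491
Converged at ψ = 0.491.
Compositions from xᵢ = zᵢ/(1+ψ(Kᵢ−1)), yᵢ = Kᵢxᵢ:
  carbon tetrachloride: x = 0.295, y = 0.637
  n-octane: x = 0.705, y = 0.363

x_carbon tetrachloride = 0.295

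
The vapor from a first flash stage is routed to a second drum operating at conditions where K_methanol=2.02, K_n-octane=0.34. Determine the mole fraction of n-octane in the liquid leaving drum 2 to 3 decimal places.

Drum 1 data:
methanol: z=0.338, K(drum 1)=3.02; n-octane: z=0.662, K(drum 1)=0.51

Drum 1:
Material balance + equilibrium reduce to Σ zᵢ(Kᵢ−1)/(1+ψ₁(Kᵢ−1)) = 0.
g(0) = ΣzᵢKᵢ − 1 = 0.358 and g(1) = 1 − Σzᵢ/Kᵢ = -0.410, so a root lies in (0, 1).
Newton iteration, ψ₁⁰ = 0.37:
  ψ₁ = 0.370: g = -0.0055, g' = -0.689 → ψ₁ = 0.362
Converged at ψ₁ = 0.362.
Drum-1 compositions:
  methanol: x = 0.195, y = 0.590
  n-octane: x = 0.805, y = 0.410
Drum-2 feed = drum-1 vapor: z₂ = (0.5896, 0.4104).
Drum 2:
Material balance + equilibrium reduce to Σ zᵢ(Kᵢ−1)/(1+ψ₂(Kᵢ−1)) = 0.
Feasibility: ΣzᵢKᵢ = 1.330, Σzᵢ/Kᵢ = 1.499 — both > 1, two phases present.
Binary case is linear: z₁(K₁−1)(1+ψ₂(K₂−1)) + z₂(K₂−1)(1+ψ₂(K₁−1)) = 0
⇒ ψ₂ = [z₁(K₁−1)+z₂(K₂−1)] / [−(K₁−1)(K₂−1)] = 0.3305/0.6732 = 0.491
  methanol: x = 0.393, y = 0.794
  n-octane: x = 0.607, y = 0.206

x_n-octane (drum 2) = 0.607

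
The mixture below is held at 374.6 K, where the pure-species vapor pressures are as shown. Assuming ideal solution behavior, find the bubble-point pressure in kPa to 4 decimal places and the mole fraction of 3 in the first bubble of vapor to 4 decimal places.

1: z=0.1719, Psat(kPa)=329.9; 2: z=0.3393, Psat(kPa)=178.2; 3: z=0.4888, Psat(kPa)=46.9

Pbub = 140.0978 kPa, y_3 = 0.1636

At the bubble point ψ → 0, so ΣzᵢKᵢ = 1 with Kᵢ = Pᵢˢᵃᵗ/P ⇒ P = ΣzᵢPᵢˢᵃᵗ.
P = 0.1719·329.9 + 0.3393·178.2 + 0.4888·46.9 = 140.0978 kPa
yᵢ = zᵢPᵢˢᵃᵗ/P ⇒ y_3 = 0.4888·46.9/140.0978 = 0.1636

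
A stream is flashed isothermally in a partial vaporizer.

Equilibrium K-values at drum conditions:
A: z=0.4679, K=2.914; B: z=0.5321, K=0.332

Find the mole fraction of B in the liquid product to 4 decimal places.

Binary case is linear: z₁(K₁−1)(1+ψ(K₂−1)) + z₂(K₂−1)(1+ψ(K₁−1)) = 0
⇒ ψ = [z₁(K₁−1)+z₂(K₂−1)] / [−(K₁−1)(K₂−1)] = 0.54012/1.27855 = 0.4224
Compositions from xᵢ = zᵢ/(1+ψ(Kᵢ−1)), yᵢ = Kᵢxᵢ:
  A: x = 0.2587, y = 0.7539
  B: x = 0.7413, y = 0.2461

x_B = 0.7413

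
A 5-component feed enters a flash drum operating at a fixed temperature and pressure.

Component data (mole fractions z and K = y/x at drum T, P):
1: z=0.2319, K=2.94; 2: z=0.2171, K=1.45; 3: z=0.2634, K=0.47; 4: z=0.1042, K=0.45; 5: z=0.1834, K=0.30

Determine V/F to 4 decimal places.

V/F = 0.2611

Material balance + equilibrium reduce to Σ zᵢ(Kᵢ−1)/(1+V/F(Kᵢ−1)) = 0.
Check two-phase: ΣzᵢKᵢ = 1.2223 > 1 and Σzᵢ/Kᵢ = 1.6319 > 1, so g(0) = 0.2223 > 0 and g(1) = -0.6319 < 0.
Iterate (Newton) starting at V/F = 0.65:
  V/F = 0.6500: g = -0.26317, g' = -0.7481 → V/F = 0.2982
  V/F = 0.2982: g = -0.02549, g' = -0.6774 → V/F = 0.2606
  V/F = 0.2606: g = 0.00035, g' = -0.6972 → V/F = 0.2611
Converged at V/F = 0.2611.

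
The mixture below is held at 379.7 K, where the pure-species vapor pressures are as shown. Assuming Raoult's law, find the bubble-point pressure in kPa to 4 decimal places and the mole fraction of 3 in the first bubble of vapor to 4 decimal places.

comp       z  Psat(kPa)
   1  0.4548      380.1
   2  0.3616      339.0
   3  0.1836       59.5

At the bubble point ψ → 0, so ΣzᵢKᵢ = 1 with Kᵢ = Pᵢˢᵃᵗ/P ⇒ P = ΣzᵢPᵢˢᵃᵗ.
P = 0.4548·380.1 + 0.3616·339.0 + 0.1836·59.5 = 306.3761 kPa
yᵢ = zᵢPᵢˢᵃᵗ/P ⇒ y_3 = 0.1836·59.5/306.3761 = 0.0357

Pbub = 306.3761 kPa, y_3 = 0.0357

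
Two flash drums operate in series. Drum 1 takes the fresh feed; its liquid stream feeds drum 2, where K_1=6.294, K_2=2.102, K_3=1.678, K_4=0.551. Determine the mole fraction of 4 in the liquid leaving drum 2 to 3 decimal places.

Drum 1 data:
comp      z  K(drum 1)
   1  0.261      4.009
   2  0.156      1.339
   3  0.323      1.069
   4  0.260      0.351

Drum 1:
Material balance + equilibrium reduce to Σ zᵢ(Kᵢ−1)/(1+ψ₁(Kᵢ−1)) = 0.
Feasibility: ΣzᵢKᵢ = 1.692, Σzᵢ/Kᵢ = 1.225 — both > 1, two phases present.
Iterate (Newton) starting at ψ₁ = 0.5:
  ψ₁ = 0.500: g = 0.1305, g' = -0.631 → ψ₁ = 0.707
  ψ₁ = 0.707: g = 0.0034, g' = -0.629 → ψ₁ = 0.712
Converged at ψ₁ = 0.712.
Drum-1 compositions:
  1: x = 0.083, y = 0.333
  2: x = 0.126, y = 0.168
  3: x = 0.308, y = 0.329
  4: x = 0.483, y = 0.170
Drum-2 feed = drum-1 liquid: z₂ = (0.0830, 0.1257, 0.3079, 0.4834).
Drum 2:
Newton–Raphson from ψ₂ = 0.46:
  ψ₂ = 0.460: g = 0.1054, g' = -0.501 → ψ₂ = 0.670
  ψ₂ = 0.670: g = 0.0093, g' = -0.429 → ψ₂ = 0.692
Converged at ψ₂ = 0.692.
  1: x = 0.018, y = 0.112
  2: x = 0.071, y = 0.150
  3: x = 0.210, y = 0.352
  4: x = 0.701, y = 0.386

x_4 (drum 2) = 0.701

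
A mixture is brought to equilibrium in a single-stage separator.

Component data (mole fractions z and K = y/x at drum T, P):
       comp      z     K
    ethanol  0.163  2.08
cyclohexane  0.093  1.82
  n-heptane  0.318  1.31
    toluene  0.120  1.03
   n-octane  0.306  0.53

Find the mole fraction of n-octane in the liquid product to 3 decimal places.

x_n-octane = 0.480

Material balance + equilibrium reduce to Σ zᵢ(Kᵢ−1)/(1+ψ(Kᵢ−1)) = 0.
Feasibility: ΣzᵢKᵢ = 1.211, Σzᵢ/Kᵢ = 1.066 — both > 1, two phases present.
Newton–Raphson from ψ = 0.5:
  ψ = 0.500: g = 0.0693, g' = -0.250 → ψ = 0.777
  ψ = 0.777: g = -0.0013, g' = -0.267 → ψ = 0.772
Converged at ψ = 0.772.
Compositions from xᵢ = zᵢ/(1+ψ(Kᵢ−1)), yᵢ = Kᵢxᵢ:
  ethanol: x = 0.089, y = 0.185
  cyclohexane: x = 0.057, y = 0.104
  n-heptane: x = 0.257, y = 0.336
  toluene: x = 0.117, y = 0.121
  n-octane: x = 0.480, y = 0.255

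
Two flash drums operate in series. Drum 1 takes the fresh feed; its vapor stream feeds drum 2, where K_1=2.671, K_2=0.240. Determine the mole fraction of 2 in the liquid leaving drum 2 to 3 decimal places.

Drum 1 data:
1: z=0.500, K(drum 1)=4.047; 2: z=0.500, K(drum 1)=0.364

Drum 1:
Let ψ₁ = V/F and solve Σ zᵢ(Kᵢ−1)/(1+ψ₁(Kᵢ−1)) = 0.
g(0) = ΣzᵢKᵢ − 1 = 1.205 and g(1) = 1 − Σzᵢ/Kᵢ = -0.497, so a root lies in (0, 1).
Binary case is linear: z₁(K₁−1)(1+ψ₁(K₂−1)) + z₂(K₂−1)(1+ψ₁(K₁−1)) = 0
⇒ ψ₁ = [z₁(K₁−1)+z₂(K₂−1)] / [−(K₁−1)(K₂−1)] = 1.2055/1.9379 = 0.622
Drum-1 compositions:
  1: x = 0.173, y = 0.699
  2: x = 0.827, y = 0.301
Drum-2 feed = drum-1 vapor: z₂ = (0.6989, 0.3011).
Drum 2:
Rachford–Rice: g(ψ₂) = Σ zᵢ(Kᵢ−1)/(1+ψ₂(Kᵢ−1)) = 0.
Check two-phase: ΣzᵢKᵢ = 1.939 > 1 and Σzᵢ/Kᵢ = 1.516 > 1, so g(0) = 0.939 > 0 and g(1) = -0.516 < 0.
Binary case is linear: z₁(K₁−1)(1+ψ₂(K₂−1)) + z₂(K₂−1)(1+ψ₂(K₁−1)) = 0
⇒ ψ₂ = [z₁(K₁−1)+z₂(K₂−1)] / [−(K₁−1)(K₂−1)] = 0.9389/1.2700 = 0.739
  1: x = 0.313, y = 0.835
  2: x = 0.687, y = 0.165

x_2 (drum 2) = 0.687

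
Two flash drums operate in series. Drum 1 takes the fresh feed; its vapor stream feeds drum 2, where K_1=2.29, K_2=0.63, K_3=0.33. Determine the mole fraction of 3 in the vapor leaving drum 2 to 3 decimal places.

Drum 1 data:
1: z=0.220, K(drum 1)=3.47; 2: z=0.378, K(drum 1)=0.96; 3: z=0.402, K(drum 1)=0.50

y_3 (drum 2) = 0.102

Drum 1:
Let ψ₁ = V/F and solve Σ zᵢ(Kᵢ−1)/(1+ψ₁(Kᵢ−1)) = 0.
Feasibility: ΣzᵢKᵢ = 1.327, Σzᵢ/Kᵢ = 1.261 — both > 1, two phases present.
Newton iteration, ψ₁⁰ = 0.5:
  ψ₁ = 0.500: g = -0.0403, g' = -0.448 → ψ₁ = 0.410
  ψ₁ = 0.410: g = 0.0018, g' = -0.491 → ψ₁ = 0.414
Converged at ψ₁ = 0.414.
Drum-1 compositions:
  1: x = 0.109, y = 0.378
  2: x = 0.384, y = 0.369
  3: x = 0.507, y = 0.253
Drum-2 feed = drum-1 vapor: z₂ = (0.3776, 0.3690, 0.2534).
Drum 2:
Newton–Raphson from ψ₂ = 0.5:
  ψ₂ = 0.500: g = -0.1267, g' = -0.565 → ψ₂ = 0.276
  ψ₂ = 0.276: g = -0.0011, g' = -0.576 → ψ₂ = 0.274
Converged at ψ₂ = 0.274.
  1: x = 0.279, y = 0.639
  2: x = 0.411, y = 0.259
  3: x = 0.310, y = 0.102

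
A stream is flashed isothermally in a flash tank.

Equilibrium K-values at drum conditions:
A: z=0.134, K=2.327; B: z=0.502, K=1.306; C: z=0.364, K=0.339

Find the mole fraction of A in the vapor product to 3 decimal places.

y_A = 0.241

Iterate (Newton) starting at ψ = 0.5:
  ψ = 0.500: g = -0.1193, g' = -0.475 → ψ = 0.249
  ψ = 0.249: g = -0.0117, g' = -0.402 → ψ = 0.220
Converged at ψ = 0.220.
Compositions from xᵢ = zᵢ/(1+ψ(Kᵢ−1)), yᵢ = Kᵢxᵢ:
  A: x = 0.104, y = 0.241
  B: x = 0.470, y = 0.614
  C: x = 0.426, y = 0.144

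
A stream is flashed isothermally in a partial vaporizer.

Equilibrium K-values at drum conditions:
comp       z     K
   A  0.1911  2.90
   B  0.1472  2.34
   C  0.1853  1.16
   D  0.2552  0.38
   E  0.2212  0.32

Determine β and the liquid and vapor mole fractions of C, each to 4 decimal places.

β = 0.3234, x_C = 0.1762, y_C = 0.2044

Rachford–Rice: g(β) = Σ zᵢ(Kᵢ−1)/(1+β(Kᵢ−1)) = 0.
g(0) = ΣzᵢKᵢ − 1 = 0.2813 and g(1) = 1 − Σzᵢ/Kᵢ = -0.6514, so a root lies in (0, 1).
Newton iteration, β⁰ = 0.32:
  β = 0.3200: g = 0.00242, g' = -0.7203 → β = 0.3234
Converged at β = 0.3234.
Compositions from xᵢ = zᵢ/(1+β(Kᵢ−1)), yᵢ = Kᵢxᵢ:
  A: x = 0.1184, y = 0.3433
  B: x = 0.1027, y = 0.2403
  C: x = 0.1762, y = 0.2044
  D: x = 0.3192, y = 0.1213
  E: x = 0.2835, y = 0.0907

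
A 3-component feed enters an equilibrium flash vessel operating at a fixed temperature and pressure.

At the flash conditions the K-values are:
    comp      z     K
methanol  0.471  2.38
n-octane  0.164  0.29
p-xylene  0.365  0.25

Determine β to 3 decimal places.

Let β = V/F and solve Σ zᵢ(Kᵢ−1)/(1+β(Kᵢ−1)) = 0.
g(0) = ΣzᵢKᵢ − 1 = 0.260 and g(1) = 1 − Σzᵢ/Kᵢ = -1.223, so a root lies in (0, 1).
Newton–Raphson from β = 0.45:
  β = 0.450: g = -0.1833, g' = -0.988 → β = 0.264
  β = 0.264: g = -0.0086, g' = -0.926 → β = 0.255
Converged at β = 0.255.

β = 0.255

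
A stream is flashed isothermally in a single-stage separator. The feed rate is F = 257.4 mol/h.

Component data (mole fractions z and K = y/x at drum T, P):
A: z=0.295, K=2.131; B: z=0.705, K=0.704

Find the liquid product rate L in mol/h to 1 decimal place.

L = 161.3 mol/h

Rachford–Rice: g(ψ) = Σ zᵢ(Kᵢ−1)/(1+ψ(Kᵢ−1)) = 0.
Check two-phase: ΣzᵢKᵢ = 1.125 > 1 and Σzᵢ/Kᵢ = 1.140 > 1, so g(0) = 0.125 > 0 and g(1) = -0.140 < 0.
Binary case is linear: z₁(K₁−1)(1+ψ(K₂−1)) + z₂(K₂−1)(1+ψ(K₁−1)) = 0
⇒ ψ = [z₁(K₁−1)+z₂(K₂−1)] / [−(K₁−1)(K₂−1)] = 0.1250/0.3348 = 0.373
Then V = ψ·F = 0.3733·257.4 = 96.1 mol/h and L = F − V = 161.3 mol/h.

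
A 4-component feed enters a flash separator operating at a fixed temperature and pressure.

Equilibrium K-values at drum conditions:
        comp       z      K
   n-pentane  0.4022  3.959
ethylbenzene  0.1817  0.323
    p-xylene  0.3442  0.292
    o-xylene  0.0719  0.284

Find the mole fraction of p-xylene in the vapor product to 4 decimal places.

Rachford–Rice: g(β) = Σ zᵢ(Kᵢ−1)/(1+β(Kᵢ−1)) = 0.
g(0) = ΣzᵢKᵢ − 1 = 0.7719 and g(1) = 1 − Σzᵢ/Kᵢ = -1.0961, so a root lies in (0, 1).
Iterate (Newton) starting at β = 0.43:
  β = 0.4300: g = -0.07453, g' = -1.2813 → β = 0.3718
  β = 0.3718: g = 0.00133, g' = -1.3334 → β = 0.3728
Converged at β = 0.3728.
Compositions from xᵢ = zᵢ/(1+β(Kᵢ−1)), yᵢ = Kᵢxᵢ:
  n-pentane: x = 0.1912, y = 0.7571
  ethylbenzene: x = 0.2430, y = 0.0785
  p-xylene: x = 0.4676, y = 0.1366
  o-xylene: x = 0.0981, y = 0.0279

y_p-xylene = 0.1366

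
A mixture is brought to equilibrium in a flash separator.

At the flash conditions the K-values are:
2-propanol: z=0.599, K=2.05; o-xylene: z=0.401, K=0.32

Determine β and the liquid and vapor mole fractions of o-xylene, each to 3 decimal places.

Material balance + equilibrium reduce to Σ zᵢ(Kᵢ−1)/(1+β(Kᵢ−1)) = 0.
Check two-phase: ΣzᵢKᵢ = 1.356 > 1 and Σzᵢ/Kᵢ = 1.545 > 1, so g(0) = 0.356 > 0 and g(1) = -0.545 < 0.
Newton iteration, β⁰ = 0.5:
  β = 0.500: g = -0.0007, g' = -0.710 → β = 0.499
Converged at β = 0.499.
Compositions from xᵢ = zᵢ/(1+β(Kᵢ−1)), yᵢ = Kᵢxᵢ:
  2-propanol: x = 0.393, y = 0.806
  o-xylene: x = 0.607, y = 0.194

β = 0.499, x_o-xylene = 0.607, y_o-xylene = 0.194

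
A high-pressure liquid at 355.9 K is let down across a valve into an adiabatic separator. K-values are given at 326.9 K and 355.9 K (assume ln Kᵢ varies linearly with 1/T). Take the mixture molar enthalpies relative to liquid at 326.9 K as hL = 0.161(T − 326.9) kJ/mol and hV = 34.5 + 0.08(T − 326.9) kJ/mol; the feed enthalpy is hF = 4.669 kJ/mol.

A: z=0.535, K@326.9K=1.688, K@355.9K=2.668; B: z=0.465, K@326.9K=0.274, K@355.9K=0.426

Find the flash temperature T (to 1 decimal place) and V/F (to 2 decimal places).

Adiabatic flash: solve Rachford–Rice at each trial T, then check hF = ψ·hV(T) + (1−ψ)·hL(T).
  T = 326.9 K: K = (1.688, 0.274), RR gives ψ = 0.061, H_out = 2.106 kJ/mol
  T = 355.9 K: K = (2.668, 0.426), RR gives ψ = 0.653, H_out = 25.673 kJ/mol
  T = 341.4 K: K = (2.143, 0.345), RR gives ψ = 0.410, H_out = 15.990 kJ/mol
  T = 334.1 K: K = (1.905, 0.308), RR gives ψ = 0.259, H_out = 9.956 kJ/mol
  T = 330.5 K: K = (1.795, 0.291), RR gives ψ = 0.169, H_out = 6.359 kJ/mol
  T = 328.7 K: K = (1.741, 0.282), RR gives ψ = 0.118, H_out = 4.331 kJ/mol
Linear interpolation between T = 328.7 (H_out = 4.331) and T = 330.5 (H_out = 6.359) on hF = 4.669 gives T ≈ 329.0 K, at which ψ = 0.13.

T = 329.0 K, V/F = 0.13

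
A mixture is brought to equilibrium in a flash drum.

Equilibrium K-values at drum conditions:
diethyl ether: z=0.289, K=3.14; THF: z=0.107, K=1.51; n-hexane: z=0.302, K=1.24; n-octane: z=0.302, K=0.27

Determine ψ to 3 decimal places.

ψ = 0.579

Rachford–Rice: g(ψ) = Σ zᵢ(Kᵢ−1)/(1+ψ(Kᵢ−1)) = 0.
g(0) = ΣzᵢKᵢ − 1 = 0.525 and g(1) = 1 − Σzᵢ/Kᵢ = -0.525, so a root lies in (0, 1).
Newton–Raphson from ψ = 0.5:
  ψ = 0.500: g = 0.0598, g' = -0.740 → ψ = 0.581
  ψ = 0.581: g = -0.0013, g' = -0.778 → ψ = 0.579
Converged at ψ = 0.579.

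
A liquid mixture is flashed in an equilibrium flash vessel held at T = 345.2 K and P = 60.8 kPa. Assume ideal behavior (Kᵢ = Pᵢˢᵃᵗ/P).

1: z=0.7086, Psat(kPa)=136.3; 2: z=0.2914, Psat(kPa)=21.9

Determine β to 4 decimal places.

Raoult's law: Kᵢ = Pᵢˢᵃᵗ/P = Pᵢˢᵃᵗ/60.8.
  K_1 = 136.3/60.8 = 2.241776, K_2 = 21.9/60.8 = 0.360197
Binary case is linear: z₁(K₁−1)(1+β(K₂−1)) + z₂(K₂−1)(1+β(K₁−1)) = 0
⇒ β = [z₁(K₁−1)+z₂(K₂−1)] / [−(K₁−1)(K₂−1)] = 0.69348/0.79449 = 0.8729

β = 0.8729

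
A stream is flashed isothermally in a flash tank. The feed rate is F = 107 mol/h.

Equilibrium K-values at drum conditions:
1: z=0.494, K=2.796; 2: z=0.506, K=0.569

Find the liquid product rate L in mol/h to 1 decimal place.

L = 14.5 mol/h

Let ψ = V/F and solve Σ zᵢ(Kᵢ−1)/(1+ψ(Kᵢ−1)) = 0.
g(0) = ΣzᵢKᵢ − 1 = 0.669 and g(1) = 1 − Σzᵢ/Kᵢ = -0.066, so a root lies in (0, 1).
Newton–Raphson from ψ = 0.4:
  ψ = 0.400: g = 0.2528, g' = -0.677 → ψ = 0.773
  ψ = 0.773: g = 0.0442, g' = -0.491 → ψ = 0.864
Converged at ψ = 0.864.
Then V = ψ·F = 0.8644·107 = 92.5 mol/h and L = F − V = 14.5 mol/h.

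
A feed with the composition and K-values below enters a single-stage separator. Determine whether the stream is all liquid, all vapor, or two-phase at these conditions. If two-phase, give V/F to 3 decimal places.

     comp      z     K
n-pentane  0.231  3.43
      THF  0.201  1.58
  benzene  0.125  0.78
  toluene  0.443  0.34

ΣzᵢKᵢ = 1.358; Σzᵢ/Kᵢ = 1.658.
Both exceed 1, so a two-phase solution exists.
Let ψ = V/F and solve Σ zᵢ(Kᵢ−1)/(1+ψ(Kᵢ−1)) = 0.
Newton iteration, ψ⁰ = 0.38:
  ψ = 0.380: g = -0.0329, g' = -0.765 → ψ = 0.337
  ψ = 0.337: g = 0.0004, g' = -0.786 → ψ = 0.338
Converged at ψ = 0.338.

two-phase, V/F = 0.338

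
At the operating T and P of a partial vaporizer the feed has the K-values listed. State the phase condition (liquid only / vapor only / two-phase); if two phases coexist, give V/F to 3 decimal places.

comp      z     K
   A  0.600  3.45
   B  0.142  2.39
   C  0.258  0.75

ΣzᵢKᵢ = 2.603; Σzᵢ/Kᵢ = 0.577.
Since Σzᵢ/Kᵢ < 1 the mixture is above its dew point — single vapor phase.

vapor only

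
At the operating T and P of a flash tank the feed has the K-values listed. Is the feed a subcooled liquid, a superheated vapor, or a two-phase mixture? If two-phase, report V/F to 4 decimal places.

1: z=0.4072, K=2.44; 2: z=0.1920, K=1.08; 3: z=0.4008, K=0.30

two-phase, V/F = 0.3962

ΣzᵢKᵢ = 1.3212; Σzᵢ/Kᵢ = 1.6807.
Both exceed 1, so a two-phase solution exists.
Rachford–Rice: g(ψ) = Σ zᵢ(Kᵢ−1)/(1+ψ(Kᵢ−1)) = 0.
Newton iteration, ψ⁰ = 0.5:
  ψ = 0.5000: g = -0.07595, g' = -0.7514 → ψ = 0.3989
  ψ = 0.3989: g = -0.00194, g' = -0.7198 → ψ = 0.3962
Converged at ψ = 0.3962.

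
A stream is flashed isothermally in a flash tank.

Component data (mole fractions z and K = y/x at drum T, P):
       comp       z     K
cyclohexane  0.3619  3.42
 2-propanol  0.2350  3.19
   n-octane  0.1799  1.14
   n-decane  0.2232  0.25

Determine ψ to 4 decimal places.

Newton–Raphson from ψ = 0.5:
  ψ = 0.5000: g = 0.39764, g' = -1.0152 → ψ = 0.8917
  ψ = 0.8917: g = -0.03135, g' = -1.4889 → ψ = 0.8706
  ψ = 0.8706: g = -0.00098, g' = -1.3983 → ψ = 0.8699
Converged at ψ = 0.8699.

ψ = 0.8699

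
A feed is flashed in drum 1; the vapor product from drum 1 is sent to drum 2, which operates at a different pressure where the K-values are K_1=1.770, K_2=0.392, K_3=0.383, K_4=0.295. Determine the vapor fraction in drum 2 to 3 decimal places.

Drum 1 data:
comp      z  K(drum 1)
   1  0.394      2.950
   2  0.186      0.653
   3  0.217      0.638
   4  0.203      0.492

Drum 1:
Let ψ₁ = V/F and solve Σ zᵢ(Kᵢ−1)/(1+ψ₁(Kᵢ−1)) = 0.
Feasibility: ΣzᵢKᵢ = 1.522, Σzᵢ/Kᵢ = 1.171 — both > 1, two phases present.
Newton iteration, ψ₁⁰ = 0.5:
  ψ₁ = 0.500: g = 0.0768, g' = -0.553 → ψ₁ = 0.639
  ψ₁ = 0.639: g = 0.0044, g' = -0.497 → ψ₁ = 0.648
Converged at ψ₁ = 0.648.
Drum-1 compositions:
  1: x = 0.174, y = 0.514
  2: x = 0.240, y = 0.157
  3: x = 0.283, y = 0.181
  4: x = 0.303, y = 0.149
Drum-2 feed = drum-1 vapor: z₂ = (0.5137, 0.1567, 0.1808, 0.1488).
Drum 2:
Rachford–Rice: g(ψ₂) = Σ zᵢ(Kᵢ−1)/(1+ψ₂(Kᵢ−1)) = 0.
Feasibility: ΣzᵢKᵢ = 1.084, Σzᵢ/Kᵢ = 1.667 — both > 1, two phases present.
Iterate (Newton) starting at ψ₂ = 0.67:
  ψ₂ = 0.670: g = -0.2889, g' = -0.763 → ψ₂ = 0.291
  ψ₂ = 0.291: g = -0.0609, g' = -0.508 → ψ₂ = 0.172
  ψ₂ = 0.172: g = -0.0012, g' = -0.492 → ψ₂ = 0.169
Converged at ψ₂ = 0.169.
  1: x = 0.454, y = 0.804
  2: x = 0.175, y = 0.068
  3: x = 0.202, y = 0.077
  4: x = 0.169, y = 0.050

V/F (drum 2) = 0.169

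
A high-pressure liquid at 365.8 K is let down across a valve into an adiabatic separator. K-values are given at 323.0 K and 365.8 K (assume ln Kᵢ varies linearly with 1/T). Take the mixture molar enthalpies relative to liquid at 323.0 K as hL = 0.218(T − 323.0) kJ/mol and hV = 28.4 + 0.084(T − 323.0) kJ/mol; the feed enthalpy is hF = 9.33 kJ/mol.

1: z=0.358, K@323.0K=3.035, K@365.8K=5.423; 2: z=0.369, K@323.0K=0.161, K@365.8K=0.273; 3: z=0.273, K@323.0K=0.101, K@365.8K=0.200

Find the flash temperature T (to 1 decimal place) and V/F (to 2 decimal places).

T = 340.4 K, V/F = 0.21

Adiabatic flash: solve Rachford–Rice at each trial T, then check hF = ψ·hV(T) + (1−ψ)·hL(T).
  T = 323.0 K: K = (3.035, 0.161, 0.101), RR gives ψ = 0.099, H_out = 2.800 kJ/mol
  T = 365.8 K: K = (5.423, 0.273, 0.200), RR gives ψ = 0.327, H_out = 16.736 kJ/mol
  T = 344.4 K: K = (4.131, 0.213, 0.145), RR gives ψ = 0.234, H_out = 10.630 kJ/mol
  T = 333.7 K: K = (3.558, 0.186, 0.122), RR gives ψ = 0.174, H_out = 7.038 kJ/mol
  T = 339.0 K: K = (3.836, 0.199, 0.133), RR gives ψ = 0.205, H_out = 8.880 kJ/mol
  T = 341.7 K: K = (3.982, 0.206, 0.139), RR gives ψ = 0.220, H_out = 9.769 kJ/mol
  T = 340.4 K: K = (3.911, 0.203, 0.136), RR gives ψ = 0.213, H_out = 9.345 kJ/mol
Linear interpolation between T = 339.0 (H_out = 8.880) and T = 340.4 (H_out = 9.345) on hF = 9.33 gives T ≈ 340.4 K, at which ψ = 0.21.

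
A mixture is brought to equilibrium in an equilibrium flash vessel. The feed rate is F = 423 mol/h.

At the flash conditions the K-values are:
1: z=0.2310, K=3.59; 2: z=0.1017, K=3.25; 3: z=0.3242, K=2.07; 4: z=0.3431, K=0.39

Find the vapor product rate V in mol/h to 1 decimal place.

V = 365.6 mol/h

Material balance + equilibrium reduce to Σ zᵢ(Kᵢ−1)/(1+ψ(Kᵢ−1)) = 0.
Check two-phase: ΣzᵢKᵢ = 1.9647 > 1 and Σzᵢ/Kᵢ = 1.1320 > 1, so g(0) = 0.9647 > 0 and g(1) = -0.1320 < 0.
Newton–Raphson from ψ = 0.55:
  ψ = 0.5500: g = 0.25245, g' = -0.8027 → ψ = 0.8645
  ψ = 0.8645: g = -0.00020, g' = -0.8787 → ψ = 0.8643
Converged at ψ = 0.8643.
Then V = ψ·F = 0.8643·423 = 365.6 mol/h and L = F − V = 57.4 mol/h.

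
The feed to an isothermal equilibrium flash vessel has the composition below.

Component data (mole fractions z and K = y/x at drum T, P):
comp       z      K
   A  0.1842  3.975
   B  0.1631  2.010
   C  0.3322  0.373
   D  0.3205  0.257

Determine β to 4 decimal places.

β = 0.1691

Let β = V/F and solve Σ zᵢ(Kᵢ−1)/(1+β(Kᵢ−1)) = 0.
g(0) = ΣzᵢKᵢ − 1 = 0.2663 and g(1) = 1 − Σzᵢ/Kᵢ = -1.2652, so a root lies in (0, 1).
Iterate (Newton) starting at β = 0.5:
  β = 0.5000: g = -0.35254, g' = -1.0620 → β = 0.1680
  β = 0.1680: g = 0.00127, g' = -1.2405 → β = 0.1691
Converged at β = 0.1691.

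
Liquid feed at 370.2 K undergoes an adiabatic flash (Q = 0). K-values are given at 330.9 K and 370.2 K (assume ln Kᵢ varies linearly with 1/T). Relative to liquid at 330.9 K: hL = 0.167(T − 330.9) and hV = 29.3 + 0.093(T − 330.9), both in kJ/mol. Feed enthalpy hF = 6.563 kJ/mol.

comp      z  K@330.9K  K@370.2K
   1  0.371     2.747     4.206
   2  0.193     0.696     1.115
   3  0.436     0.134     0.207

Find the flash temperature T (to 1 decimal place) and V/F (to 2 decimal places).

Adiabatic flash: solve Rachford–Rice at each trial T, then check hF = ψ·hV(T) + (1−ψ)·hL(T).
  T = 330.9 K: K = (2.747, 0.696, 0.134), RR gives ψ = 0.166, H_out = 4.855 kJ/mol
  T = 370.2 K: K = (4.206, 1.115, 0.207), RR gives ψ = 0.427, H_out = 17.842 kJ/mol
  T = 350.5 K: K = (3.438, 0.892, 0.168), RR gives ψ = 0.314, H_out = 12.021 kJ/mol
  T = 340.7 K: K = (3.083, 0.791, 0.151), RR gives ψ = 0.246, H_out = 8.675 kJ/mol
  T = 335.8 K: K = (2.913, 0.743, 0.142), RR gives ψ = 0.208, H_out = 6.836 kJ/mol
  T = 333.4 K: K = (2.831, 0.720, 0.138), RR gives ψ = 0.188, H_out = 5.886 kJ/mol
Linear interpolation between T = 333.4 (H_out = 5.886) and T = 335.8 (H_out = 6.836) on hF = 6.563 gives T ≈ 335.1 K, at which ψ = 0.20.

T = 335.1 K, V/F = 0.20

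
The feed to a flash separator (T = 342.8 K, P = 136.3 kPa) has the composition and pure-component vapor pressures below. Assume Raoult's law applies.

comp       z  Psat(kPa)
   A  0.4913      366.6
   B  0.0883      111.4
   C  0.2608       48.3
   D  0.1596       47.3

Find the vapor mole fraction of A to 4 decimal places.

y_A = 0.6935

Raoult's law: Kᵢ = Pᵢˢᵃᵗ/P = Pᵢˢᵃᵗ/136.3.
  K_A = 366.6/136.3 = 2.689655, K_B = 111.4/136.3 = 0.817315, K_C = 48.3/136.3 = 0.354365, K_D = 47.3/136.3 = 0.347029
Material balance + equilibrium reduce to Σ zᵢ(Kᵢ−1)/(1+β(Kᵢ−1)) = 0.
g(0) = ΣzᵢKᵢ − 1 = 0.5414 and g(1) = 1 − Σzᵢ/Kᵢ = -0.4866, so a root lies in (0, 1).
Iterate (Newton) starting at β = 0.5:
  β = 0.5000: g = 0.02884, g' = -0.8028 → β = 0.5359
Converged at β = 0.5359.
Compositions from xᵢ = zᵢ/(1+β(Kᵢ−1)), yᵢ = Kᵢxᵢ:
  A: x = 0.2578, y = 0.6935
  B: x = 0.0979, y = 0.0800
  C: x = 0.3988, y = 0.1413
  D: x = 0.2455, y = 0.0852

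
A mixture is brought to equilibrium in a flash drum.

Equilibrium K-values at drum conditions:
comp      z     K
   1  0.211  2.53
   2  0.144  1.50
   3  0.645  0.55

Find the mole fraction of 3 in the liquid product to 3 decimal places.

x_3 = 0.704

Let ψ = V/F and solve Σ zᵢ(Kᵢ−1)/(1+ψ(Kᵢ−1)) = 0.
Feasibility: ΣzᵢKᵢ = 1.105, Σzᵢ/Kᵢ = 1.352 — both > 1, two phases present.
Newton iteration, ψ⁰ = 0.66:
  ψ = 0.660: g = -0.1981, g' = -0.407 → ψ = 0.173
  ψ = 0.173: g = 0.0067, g' = -0.493 → ψ = 0.187
Converged at ψ = 0.187.
Compositions from xᵢ = zᵢ/(1+ψ(Kᵢ−1)), yᵢ = Kᵢxᵢ:
  1: x = 0.164, y = 0.415
  2: x = 0.132, y = 0.198
  3: x = 0.704, y = 0.387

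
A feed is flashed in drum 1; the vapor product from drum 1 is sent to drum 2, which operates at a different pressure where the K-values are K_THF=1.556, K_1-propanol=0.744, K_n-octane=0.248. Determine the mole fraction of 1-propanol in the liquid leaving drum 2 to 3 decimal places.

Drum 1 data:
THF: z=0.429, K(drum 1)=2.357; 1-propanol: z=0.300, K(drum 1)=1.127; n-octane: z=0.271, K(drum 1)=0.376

x_1-propanol (drum 2) = 0.323

Drum 1:
Rachford–Rice: g(ψ₁) = Σ zᵢ(Kᵢ−1)/(1+ψ₁(Kᵢ−1)) = 0.
g(0) = ΣzᵢKᵢ − 1 = 0.451 and g(1) = 1 − Σzᵢ/Kᵢ = -0.169, so a root lies in (0, 1).
Newton iteration, ψ₁⁰ = 0.64:
  ψ₁ = 0.640: g = 0.0653, g' = -0.523 → ψ₁ = 0.765
  ψ₁ = 0.765: g = -0.0031, g' = -0.580 → ψ₁ = 0.759
Converged at ψ₁ = 0.759.
Drum-1 compositions:
  THF: x = 0.211, y = 0.498
  1-propanol: x = 0.274, y = 0.308
  n-octane: x = 0.515, y = 0.194
Drum-2 feed = drum-1 vapor: z₂ = (0.4980, 0.3084, 0.1937).
Drum 2:
Let ψ₂ = V/F and solve Σ zᵢ(Kᵢ−1)/(1+ψ₂(Kᵢ−1)) = 0.
Check two-phase: ΣzᵢKᵢ = 1.052 > 1 and Σzᵢ/Kᵢ = 1.515 > 1, so g(0) = 0.052 > 0 and g(1) = -0.515 < 0.
Newton–Raphson from ψ₂ = 0.5:
  ψ₂ = 0.500: g = -0.1073, g' = -0.402 → ψ₂ = 0.233
  ψ₂ = 0.233: g = -0.0155, g' = -0.305 → ψ₂ = 0.182
Converged at ψ₂ = 0.182.
  THF: x = 0.452, y = 0.704
  1-propanol: x = 0.323, y = 0.241
  n-octane: x = 0.224, y = 0.056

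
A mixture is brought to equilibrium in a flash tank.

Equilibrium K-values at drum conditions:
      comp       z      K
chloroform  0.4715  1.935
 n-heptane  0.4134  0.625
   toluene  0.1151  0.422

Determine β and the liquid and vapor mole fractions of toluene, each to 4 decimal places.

β = 0.5452, x_toluene = 0.1681, y_toluene = 0.0709

Let β = V/F and solve Σ zᵢ(Kᵢ−1)/(1+β(Kᵢ−1)) = 0.
Feasibility: ΣzᵢKᵢ = 1.2193, Σzᵢ/Kᵢ = 1.1779 — both > 1, two phases present.
Newton–Raphson from β = 0.5:
  β = 0.5000: g = 0.01604, g' = -0.3555 → β = 0.5451
  β = 0.5451: g = 0.00003, g' = -0.3547 → β = 0.5452
Converged at β = 0.5452.
Compositions from xᵢ = zᵢ/(1+β(Kᵢ−1)), yᵢ = Kᵢxᵢ:
  chloroform: x = 0.3123, y = 0.6043
  n-heptane: x = 0.5196, y = 0.3248
  toluene: x = 0.1681, y = 0.0709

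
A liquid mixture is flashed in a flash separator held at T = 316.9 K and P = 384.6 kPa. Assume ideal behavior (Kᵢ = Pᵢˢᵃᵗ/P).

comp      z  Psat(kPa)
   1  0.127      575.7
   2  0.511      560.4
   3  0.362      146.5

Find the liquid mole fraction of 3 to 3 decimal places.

x_3 = 0.429

Raoult's law: Kᵢ = Pᵢˢᵃᵗ/P = Pᵢˢᵃᵗ/384.6.
  K_1 = 575.7/384.6 = 1.49688, K_2 = 560.4/384.6 = 1.45710, K_3 = 146.5/384.6 = 0.38092
Material balance + equilibrium reduce to Σ zᵢ(Kᵢ−1)/(1+ψ(Kᵢ−1)) = 0.
Check two-phase: ΣzᵢKᵢ = 1.073 > 1 and Σzᵢ/Kᵢ = 1.386 > 1, so g(0) = 0.073 > 0 and g(1) = -0.386 < 0.
Newton iteration, ψ⁰ = 0.47:
  ψ = 0.470: g = -0.0727, g' = -0.369 → ψ = 0.273
  ψ = 0.273: g = -0.0065, g' = -0.310 → ψ = 0.252
Converged at ψ = 0.252.
Compositions from xᵢ = zᵢ/(1+ψ(Kᵢ−1)), yᵢ = Kᵢxᵢ:
  1: x = 0.113, y = 0.169
  2: x = 0.458, y = 0.668
  3: x = 0.429, y = 0.163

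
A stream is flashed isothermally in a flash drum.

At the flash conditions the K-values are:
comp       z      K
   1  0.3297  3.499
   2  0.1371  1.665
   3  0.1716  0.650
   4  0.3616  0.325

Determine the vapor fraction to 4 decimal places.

Newton iteration, ψ⁰ = 0.5:
  ψ = 0.5000: g = -0.00653, g' = -0.8473 → ψ = 0.4923
Converged at ψ = 0.4923.

ψ = 0.4923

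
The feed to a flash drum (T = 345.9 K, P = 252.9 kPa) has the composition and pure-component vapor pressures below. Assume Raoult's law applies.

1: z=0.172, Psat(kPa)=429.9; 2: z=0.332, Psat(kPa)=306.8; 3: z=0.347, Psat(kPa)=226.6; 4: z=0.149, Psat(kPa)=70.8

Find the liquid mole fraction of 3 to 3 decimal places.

Raoult's law: Kᵢ = Pᵢˢᵃᵗ/P = Pᵢˢᵃᵗ/252.9.
  K_1 = 429.9/252.9 = 1.69988, K_2 = 306.8/252.9 = 1.21313, K_3 = 226.6/252.9 = 0.89601, K_4 = 70.8/252.9 = 0.27995
Iterate (Newton) starting at ψ = 0.5:
  ψ = 0.500: g = -0.0526, g' = -0.251 → ψ = 0.291
  ψ = 0.291: g = -0.0063, g' = -0.199 → ψ = 0.259
Converged at ψ = 0.259.
Compositions from xᵢ = zᵢ/(1+ψ(Kᵢ−1)), yᵢ = Kᵢxᵢ:
  1: x = 0.146, y = 0.248
  2: x = 0.315, y = 0.382
  3: x = 0.357, y = 0.320
  4: x = 0.183, y = 0.051

x_3 = 0.357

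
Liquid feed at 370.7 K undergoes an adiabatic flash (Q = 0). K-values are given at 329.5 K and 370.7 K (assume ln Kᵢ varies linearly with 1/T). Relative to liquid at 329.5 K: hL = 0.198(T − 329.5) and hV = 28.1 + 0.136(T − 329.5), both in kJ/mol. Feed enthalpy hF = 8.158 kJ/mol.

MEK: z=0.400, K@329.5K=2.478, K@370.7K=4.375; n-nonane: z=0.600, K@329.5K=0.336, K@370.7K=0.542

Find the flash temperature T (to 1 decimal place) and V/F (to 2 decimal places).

Adiabatic flash: solve Rachford–Rice at each trial T, then check hF = ψ·hV(T) + (1−ψ)·hL(T).
  T = 329.5 K: K = (2.478, 0.336), RR gives ψ = 0.196, H_out = 5.520 kJ/mol
  T = 370.7 K: K = (4.375, 0.542), RR gives ψ = 0.696, H_out = 25.927 kJ/mol
  T = 350.1 K: K = (3.348, 0.433), RR gives ψ = 0.450, H_out = 16.141 kJ/mol
  T = 339.8 K: K = (2.894, 0.383), RR gives ψ = 0.331, H_out = 11.135 kJ/mol
  T = 334.6 K: K = (2.679, 0.359), RR gives ψ = 0.266, H_out = 8.412 kJ/mol
  T = 332.1 K: K = (2.579, 0.348), RR gives ψ = 0.233, H_out = 7.028 kJ/mol
  T = 333.4 K: K = (2.631, 0.353), RR gives ψ = 0.251, H_out = 7.755 kJ/mol
Linear interpolation between T = 333.4 (H_out = 7.755) and T = 334.6 (H_out = 8.412) on hF = 8.158 gives T ≈ 334.1 K, at which ψ = 0.26.

T = 334.1 K, V/F = 0.26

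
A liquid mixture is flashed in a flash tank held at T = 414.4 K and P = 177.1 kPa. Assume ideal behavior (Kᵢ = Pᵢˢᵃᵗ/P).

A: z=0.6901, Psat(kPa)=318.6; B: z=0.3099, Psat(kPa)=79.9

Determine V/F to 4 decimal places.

V/F = 0.8695

Raoult's law: Kᵢ = Pᵢˢᵃᵗ/P = Pᵢˢᵃᵗ/177.1.
  K_A = 318.6/177.1 = 1.798984, K_B = 79.9/177.1 = 0.451158
Rachford–Rice: g(V/F) = Σ zᵢ(Kᵢ−1)/(1+V/F(Kᵢ−1)) = 0.
Feasibility: ΣzᵢKᵢ = 1.3813, Σzᵢ/Kᵢ = 1.0705 — both > 1, two phases present.
Binary case is linear: z₁(K₁−1)(1+V/F(K₂−1)) + z₂(K₂−1)(1+V/F(K₁−1)) = 0
⇒ V/F = [z₁(K₁−1)+z₂(K₂−1)] / [−(K₁−1)(K₂−1)] = 0.38129/0.43852 = 0.8695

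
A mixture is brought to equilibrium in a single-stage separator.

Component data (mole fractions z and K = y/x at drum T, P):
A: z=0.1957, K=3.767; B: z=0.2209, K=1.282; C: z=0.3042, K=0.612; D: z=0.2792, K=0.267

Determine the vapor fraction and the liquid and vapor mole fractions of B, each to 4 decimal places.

ψ = 0.2463, x_B = 0.2066, y_B = 0.2648

Material balance + equilibrium reduce to Σ zᵢ(Kᵢ−1)/(1+ψ(Kᵢ−1)) = 0.
Check two-phase: ΣzᵢKᵢ = 1.2811 > 1 and Σzᵢ/Kᵢ = 1.7670 > 1, so g(0) = 0.2811 > 0 and g(1) = -0.7670 < 0.
Newton iteration, ψ⁰ = 0.46:
  ψ = 0.4600: g = -0.15904, g' = -0.7131 → ψ = 0.2370
  ψ = 0.2370: g = 0.00778, g' = -0.8372 → ψ = 0.2463
Converged at ψ = 0.2463.
Compositions from xᵢ = zᵢ/(1+ψ(Kᵢ−1)), yᵢ = Kᵢxᵢ:
  A: x = 0.1164, y = 0.4384
  B: x = 0.2066, y = 0.2648
  C: x = 0.3363, y = 0.2058
  D: x = 0.3407, y = 0.0910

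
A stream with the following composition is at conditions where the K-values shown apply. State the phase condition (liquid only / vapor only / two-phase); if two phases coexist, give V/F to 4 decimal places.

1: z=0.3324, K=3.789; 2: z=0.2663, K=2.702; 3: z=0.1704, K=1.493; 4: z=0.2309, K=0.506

ΣzᵢKᵢ = 2.3502; Σzᵢ/Kᵢ = 0.7567.
Since Σzᵢ/Kᵢ < 1 the mixture is above its dew point — single vapor phase.

vapor only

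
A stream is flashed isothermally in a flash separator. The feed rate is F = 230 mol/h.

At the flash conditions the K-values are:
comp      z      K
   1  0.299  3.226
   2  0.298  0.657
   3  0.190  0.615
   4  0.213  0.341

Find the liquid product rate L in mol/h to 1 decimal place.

L = 152.4 mol/h

Newton iteration, ψ⁰ = 0.5:
  ψ = 0.500: g = -0.1083, g' = -0.632 → ψ = 0.329
  ψ = 0.329: g = 0.0063, g' = -0.726 → ψ = 0.337
Converged at ψ = 0.337.
Then V = ψ·F = 0.3373·230 = 77.6 mol/h and L = F − V = 152.4 mol/h.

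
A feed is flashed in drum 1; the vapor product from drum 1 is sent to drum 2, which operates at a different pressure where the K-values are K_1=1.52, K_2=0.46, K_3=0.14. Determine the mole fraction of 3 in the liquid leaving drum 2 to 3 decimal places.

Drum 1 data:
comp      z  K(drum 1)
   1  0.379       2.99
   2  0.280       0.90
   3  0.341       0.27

Drum 1:
Newton iteration, ψ₁⁰ = 0.5:
  ψ₁ = 0.500: g = -0.0434, g' = -0.831 → ψ₁ = 0.448
  ψ₁ = 0.448: g = -0.0003, g' = -0.824 → ψ₁ = 0.447
Converged at ψ₁ = 0.447.
Drum-1 compositions:
  1: x = 0.200, y = 0.599
  2: x = 0.293, y = 0.264
  3: x = 0.506, y = 0.137
Drum-2 feed = drum-1 vapor: z₂ = (0.5995, 0.2638, 0.1367).
Drum 2:
Rachford–Rice: g(ψ₂) = Σ zᵢ(Kᵢ−1)/(1+ψ₂(Kᵢ−1)) = 0.
Check two-phase: ΣzᵢKᵢ = 1.052 > 1 and Σzᵢ/Kᵢ = 1.944 > 1, so g(0) = 0.052 > 0 and g(1) = -0.944 < 0.
Newton–Raphson from ψ₂ = 0.44:
  ψ₂ = 0.440: g = -0.1223, g' = -0.501 → ψ₂ = 0.196
  ψ₂ = 0.196: g = -0.0179, g' = -0.376 → ψ₂ = 0.149
  ψ₂ = 0.149: g = -0.0003, g' = -0.364 → ψ₂ = 0.148
Converged at ψ₂ = 0.148.
  1: x = 0.557, y = 0.846
  2: x = 0.287, y = 0.132
  3: x = 0.157, y = 0.022

x_3 (drum 2) = 0.157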